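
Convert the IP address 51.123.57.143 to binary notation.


51 = 00110011
123 = 01111011
57 = 00111001
143 = 10001111
Binary: 00110011.01111011.00111001.10001111


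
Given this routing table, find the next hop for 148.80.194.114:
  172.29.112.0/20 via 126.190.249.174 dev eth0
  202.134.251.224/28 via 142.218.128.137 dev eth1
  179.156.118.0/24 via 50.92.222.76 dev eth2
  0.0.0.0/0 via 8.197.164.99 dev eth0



Longest prefix match for 148.80.194.114:
  /20 172.29.112.0: no
  /28 202.134.251.224: no
  /24 179.156.118.0: no
  /0 0.0.0.0: MATCH
Selected: next-hop 8.197.164.99 via eth0 (matched /0)


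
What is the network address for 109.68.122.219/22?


IP:   01101101.01000100.01111010.11011011
Mask: 11111111.11111111.11111100.00000000
AND operation:
Net:  01101101.01000100.01111000.00000000
Network: 109.68.120.0/22


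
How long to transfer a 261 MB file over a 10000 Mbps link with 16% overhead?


Effective throughput = 10000 * (1 - 16/100) = 8400 Mbps
File size in Mb = 261 * 8 = 2088 Mb
Time = 2088 / 8400
Time = 0.2486 seconds


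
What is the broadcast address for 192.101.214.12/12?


Network: 192.96.0.0/12
Host bits = 20
Set all host bits to 1:
Broadcast: 192.111.255.255


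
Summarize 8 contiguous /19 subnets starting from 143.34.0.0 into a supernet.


Original prefix: /19
Number of subnets: 8 = 2^3
New prefix = 19 - 3 = 16
Supernet: 143.34.0.0/16


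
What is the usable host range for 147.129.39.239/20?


Network: 147.129.32.0
Broadcast: 147.129.47.255
First usable = network + 1
Last usable = broadcast - 1
Range: 147.129.32.1 to 147.129.47.254


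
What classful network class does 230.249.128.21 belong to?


First octet: 230
Binary: 11100110
1110xxxx -> Class D (224-239)
Class D (multicast), default mask N/A


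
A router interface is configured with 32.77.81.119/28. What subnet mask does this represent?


/28 means 28 network bits, 4 host bits
Binary: 11111111111111111111111111110000
Mask: 255.255.255.240


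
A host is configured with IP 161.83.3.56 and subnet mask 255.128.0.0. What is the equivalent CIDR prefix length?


Binary: 11111111.10000000.00000000.00000000
Count leading 1s
Prefix: /9


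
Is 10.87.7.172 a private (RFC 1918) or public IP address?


RFC 1918 private ranges:
  10.0.0.0/8 (10.0.0.0 - 10.255.255.255)
  172.16.0.0/12 (172.16.0.0 - 172.31.255.255)
  192.168.0.0/16 (192.168.0.0 - 192.168.255.255)
Private (in 10.0.0.0/8)


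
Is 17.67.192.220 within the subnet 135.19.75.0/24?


Subnet network: 135.19.75.0
Test IP AND mask: 17.67.192.0
No, 17.67.192.220 is not in 135.19.75.0/24


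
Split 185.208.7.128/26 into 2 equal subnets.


New prefix = 26 + 1 = 27
Each subnet has 32 addresses
  185.208.7.128/27
  185.208.7.160/27
Subnets: 185.208.7.128/27, 185.208.7.160/27


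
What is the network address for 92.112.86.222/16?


IP:   01011100.01110000.01010110.11011110
Mask: 11111111.11111111.00000000.00000000
AND operation:
Net:  01011100.01110000.00000000.00000000
Network: 92.112.0.0/16


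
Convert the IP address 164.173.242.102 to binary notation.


164 = 10100100
173 = 10101101
242 = 11110010
102 = 01100110
Binary: 10100100.10101101.11110010.01100110


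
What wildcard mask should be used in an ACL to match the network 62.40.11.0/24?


Subnet mask: 255.255.255.0
Wildcard = 255.255.255.255 - subnet mask
255 - 255 = 0
255 - 255 = 0
255 - 255 = 0
255 - 0 = 255
Wildcard: 0.0.0.255


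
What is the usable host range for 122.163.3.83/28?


Network: 122.163.3.80
Broadcast: 122.163.3.95
First usable = network + 1
Last usable = broadcast - 1
Range: 122.163.3.81 to 122.163.3.94


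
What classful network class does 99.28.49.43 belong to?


First octet: 99
Binary: 01100011
0xxxxxxx -> Class A (1-126)
Class A, default mask 255.0.0.0 (/8)


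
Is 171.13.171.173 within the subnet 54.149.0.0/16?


Subnet network: 54.149.0.0
Test IP AND mask: 171.13.0.0
No, 171.13.171.173 is not in 54.149.0.0/16


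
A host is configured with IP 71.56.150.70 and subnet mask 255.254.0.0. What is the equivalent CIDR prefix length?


Binary: 11111111.11111110.00000000.00000000
Count leading 1s
Prefix: /15


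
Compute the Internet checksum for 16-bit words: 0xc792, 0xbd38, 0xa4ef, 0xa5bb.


Sum all words (with carry folding):
+ 0xc792 = 0xc792
+ 0xbd38 = 0x84cb
+ 0xa4ef = 0x29bb
+ 0xa5bb = 0xcf76
One's complement: ~0xcf76
Checksum = 0x3089


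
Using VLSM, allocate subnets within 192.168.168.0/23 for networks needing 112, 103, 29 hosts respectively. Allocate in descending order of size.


112 hosts -> /25 (126 usable): 192.168.168.0/25
103 hosts -> /25 (126 usable): 192.168.168.128/25
29 hosts -> /27 (30 usable): 192.168.169.0/27
Allocation: 192.168.168.0/25 (112 hosts, 126 usable); 192.168.168.128/25 (103 hosts, 126 usable); 192.168.169.0/27 (29 hosts, 30 usable)


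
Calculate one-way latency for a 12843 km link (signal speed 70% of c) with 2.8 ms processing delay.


Speed = 0.7 * 3e5 km/s = 210000 km/s
Propagation delay = 12843 / 210000 = 0.0612 s = 61.1571 ms
Processing delay = 2.8 ms
Total one-way latency = 63.9571 ms


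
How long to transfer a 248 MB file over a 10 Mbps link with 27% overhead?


Effective throughput = 10 * (1 - 27/100) = 7.3 Mbps
File size in Mb = 248 * 8 = 1984 Mb
Time = 1984 / 7.3
Time = 271.7808 seconds


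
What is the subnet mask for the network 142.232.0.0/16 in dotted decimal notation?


/16 means 16 network bits, 16 host bits
Binary: 11111111111111110000000000000000
Mask: 255.255.0.0


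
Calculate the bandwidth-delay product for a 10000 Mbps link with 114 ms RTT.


BDP = bandwidth * RTT
= 10000 Mbps * 114 ms
= 10000 * 1e6 * 114 / 1000 bits
= 1140000000 bits
= 142500000 bytes
= 139160.1562 KB
BDP = 1140000000 bits (142500000 bytes)


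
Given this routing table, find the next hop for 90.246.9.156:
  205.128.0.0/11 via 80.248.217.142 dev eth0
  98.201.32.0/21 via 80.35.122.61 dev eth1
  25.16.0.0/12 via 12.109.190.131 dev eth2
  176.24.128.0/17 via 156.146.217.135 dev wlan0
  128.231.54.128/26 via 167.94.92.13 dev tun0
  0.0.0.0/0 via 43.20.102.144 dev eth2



Longest prefix match for 90.246.9.156:
  /11 205.128.0.0: no
  /21 98.201.32.0: no
  /12 25.16.0.0: no
  /17 176.24.128.0: no
  /26 128.231.54.128: no
  /0 0.0.0.0: MATCH
Selected: next-hop 43.20.102.144 via eth2 (matched /0)


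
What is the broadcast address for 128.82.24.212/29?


Network: 128.82.24.208/29
Host bits = 3
Set all host bits to 1:
Broadcast: 128.82.24.215


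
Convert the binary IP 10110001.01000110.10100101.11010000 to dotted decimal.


10110001 = 177
01000110 = 70
10100101 = 165
11010000 = 208
IP: 177.70.165.208


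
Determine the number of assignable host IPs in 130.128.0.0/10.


Host bits = 32 - 10 = 22
Total addresses = 2^22 = 4194304
Usable = total - 2 (network and broadcast)
Usable hosts: 4194302


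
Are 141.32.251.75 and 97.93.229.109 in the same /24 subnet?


Mask: 255.255.255.0
141.32.251.75 AND mask = 141.32.251.0
97.93.229.109 AND mask = 97.93.229.0
No, different subnets (141.32.251.0 vs 97.93.229.0)


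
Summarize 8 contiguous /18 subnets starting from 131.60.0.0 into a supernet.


Original prefix: /18
Number of subnets: 8 = 2^3
New prefix = 18 - 3 = 15
Supernet: 131.60.0.0/15


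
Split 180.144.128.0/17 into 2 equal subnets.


New prefix = 17 + 1 = 18
Each subnet has 16384 addresses
  180.144.128.0/18
  180.144.192.0/18
Subnets: 180.144.128.0/18, 180.144.192.0/18


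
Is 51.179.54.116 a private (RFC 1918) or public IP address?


RFC 1918 private ranges:
  10.0.0.0/8 (10.0.0.0 - 10.255.255.255)
  172.16.0.0/12 (172.16.0.0 - 172.31.255.255)
  192.168.0.0/16 (192.168.0.0 - 192.168.255.255)
Public (not in any RFC 1918 range)


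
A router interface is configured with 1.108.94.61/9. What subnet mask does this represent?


/9 means 9 network bits, 23 host bits
Binary: 11111111100000000000000000000000
Mask: 255.128.0.0


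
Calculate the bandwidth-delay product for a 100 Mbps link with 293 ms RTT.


BDP = bandwidth * RTT
= 100 Mbps * 293 ms
= 100 * 1e6 * 293 / 1000 bits
= 29300000 bits
= 3662500 bytes
= 3576.6602 KB
BDP = 29300000 bits (3662500 bytes)


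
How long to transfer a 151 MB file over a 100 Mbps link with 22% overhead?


Effective throughput = 100 * (1 - 22/100) = 78 Mbps
File size in Mb = 151 * 8 = 1208 Mb
Time = 1208 / 78
Time = 15.4872 seconds


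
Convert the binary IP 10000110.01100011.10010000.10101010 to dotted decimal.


10000110 = 134
01100011 = 99
10010000 = 144
10101010 = 170
IP: 134.99.144.170


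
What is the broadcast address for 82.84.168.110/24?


Network: 82.84.168.0/24
Host bits = 8
Set all host bits to 1:
Broadcast: 82.84.168.255


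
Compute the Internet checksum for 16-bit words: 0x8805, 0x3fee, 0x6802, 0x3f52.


Sum all words (with carry folding):
+ 0x8805 = 0x8805
+ 0x3fee = 0xc7f3
+ 0x6802 = 0x2ff6
+ 0x3f52 = 0x6f48
One's complement: ~0x6f48
Checksum = 0x90b7


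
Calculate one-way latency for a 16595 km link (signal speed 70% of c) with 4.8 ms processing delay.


Speed = 0.7 * 3e5 km/s = 210000 km/s
Propagation delay = 16595 / 210000 = 0.079 s = 79.0238 ms
Processing delay = 4.8 ms
Total one-way latency = 83.8238 ms


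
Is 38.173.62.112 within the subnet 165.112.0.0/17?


Subnet network: 165.112.0.0
Test IP AND mask: 38.173.0.0
No, 38.173.62.112 is not in 165.112.0.0/17


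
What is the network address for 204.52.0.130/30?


IP:   11001100.00110100.00000000.10000010
Mask: 11111111.11111111.11111111.11111100
AND operation:
Net:  11001100.00110100.00000000.10000000
Network: 204.52.0.128/30


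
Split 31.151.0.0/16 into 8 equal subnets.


New prefix = 16 + 3 = 19
Each subnet has 8192 addresses
  31.151.0.0/19
  31.151.32.0/19
  31.151.64.0/19
  31.151.96.0/19
  31.151.128.0/19
  31.151.160.0/19
  31.151.192.0/19
  31.151.224.0/19
Subnets: 31.151.0.0/19, 31.151.32.0/19, 31.151.64.0/19, 31.151.96.0/19, 31.151.128.0/19, 31.151.160.0/19, 31.151.192.0/19, 31.151.224.0/19


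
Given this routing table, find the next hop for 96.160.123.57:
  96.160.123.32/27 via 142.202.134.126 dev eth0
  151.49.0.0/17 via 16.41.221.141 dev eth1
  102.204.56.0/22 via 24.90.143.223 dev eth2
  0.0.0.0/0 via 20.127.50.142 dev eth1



Longest prefix match for 96.160.123.57:
  /27 96.160.123.32: MATCH
  /17 151.49.0.0: no
  /22 102.204.56.0: no
  /0 0.0.0.0: MATCH
Selected: next-hop 142.202.134.126 via eth0 (matched /27)


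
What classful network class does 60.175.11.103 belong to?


First octet: 60
Binary: 00111100
0xxxxxxx -> Class A (1-126)
Class A, default mask 255.0.0.0 (/8)


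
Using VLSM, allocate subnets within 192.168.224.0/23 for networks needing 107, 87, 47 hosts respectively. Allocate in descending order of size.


107 hosts -> /25 (126 usable): 192.168.224.0/25
87 hosts -> /25 (126 usable): 192.168.224.128/25
47 hosts -> /26 (62 usable): 192.168.225.0/26
Allocation: 192.168.224.0/25 (107 hosts, 126 usable); 192.168.224.128/25 (87 hosts, 126 usable); 192.168.225.0/26 (47 hosts, 62 usable)


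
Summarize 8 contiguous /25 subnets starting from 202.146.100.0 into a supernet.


Original prefix: /25
Number of subnets: 8 = 2^3
New prefix = 25 - 3 = 22
Supernet: 202.146.100.0/22


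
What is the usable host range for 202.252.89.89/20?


Network: 202.252.80.0
Broadcast: 202.252.95.255
First usable = network + 1
Last usable = broadcast - 1
Range: 202.252.80.1 to 202.252.95.254


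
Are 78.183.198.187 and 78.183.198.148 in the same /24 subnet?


Mask: 255.255.255.0
78.183.198.187 AND mask = 78.183.198.0
78.183.198.148 AND mask = 78.183.198.0
Yes, same subnet (78.183.198.0)


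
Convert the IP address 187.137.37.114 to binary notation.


187 = 10111011
137 = 10001001
37 = 00100101
114 = 01110010
Binary: 10111011.10001001.00100101.01110010


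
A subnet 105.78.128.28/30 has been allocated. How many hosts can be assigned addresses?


Host bits = 32 - 30 = 2
Total addresses = 2^2 = 4
Usable = total - 2 (network and broadcast)
Usable hosts: 2


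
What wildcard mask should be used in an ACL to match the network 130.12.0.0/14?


Subnet mask: 255.252.0.0
Wildcard = 255.255.255.255 - subnet mask
255 - 255 = 0
255 - 252 = 3
255 - 0 = 255
255 - 0 = 255
Wildcard: 0.3.255.255


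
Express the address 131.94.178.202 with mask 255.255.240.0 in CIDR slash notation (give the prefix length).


Binary: 11111111.11111111.11110000.00000000
Count leading 1s
Prefix: /20


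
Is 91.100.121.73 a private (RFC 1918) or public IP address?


RFC 1918 private ranges:
  10.0.0.0/8 (10.0.0.0 - 10.255.255.255)
  172.16.0.0/12 (172.16.0.0 - 172.31.255.255)
  192.168.0.0/16 (192.168.0.0 - 192.168.255.255)
Public (not in any RFC 1918 range)


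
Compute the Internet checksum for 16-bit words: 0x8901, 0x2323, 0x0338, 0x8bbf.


Sum all words (with carry folding):
+ 0x8901 = 0x8901
+ 0x2323 = 0xac24
+ 0x0338 = 0xaf5c
+ 0x8bbf = 0x3b1c
One's complement: ~0x3b1c
Checksum = 0xc4e3


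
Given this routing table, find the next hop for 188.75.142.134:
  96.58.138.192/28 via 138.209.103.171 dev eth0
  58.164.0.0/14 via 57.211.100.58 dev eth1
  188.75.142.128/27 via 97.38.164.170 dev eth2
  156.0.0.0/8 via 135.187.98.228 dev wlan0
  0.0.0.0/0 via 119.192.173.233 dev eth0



Longest prefix match for 188.75.142.134:
  /28 96.58.138.192: no
  /14 58.164.0.0: no
  /27 188.75.142.128: MATCH
  /8 156.0.0.0: no
  /0 0.0.0.0: MATCH
Selected: next-hop 97.38.164.170 via eth2 (matched /27)


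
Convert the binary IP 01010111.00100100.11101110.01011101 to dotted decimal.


01010111 = 87
00100100 = 36
11101110 = 238
01011101 = 93
IP: 87.36.238.93


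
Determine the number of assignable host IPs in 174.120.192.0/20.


Host bits = 32 - 20 = 12
Total addresses = 2^12 = 4096
Usable = total - 2 (network and broadcast)
Usable hosts: 4094


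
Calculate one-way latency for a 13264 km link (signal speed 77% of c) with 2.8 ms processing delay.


Speed = 0.77 * 3e5 km/s = 231000 km/s
Propagation delay = 13264 / 231000 = 0.0574 s = 57.4199 ms
Processing delay = 2.8 ms
Total one-way latency = 60.2199 ms


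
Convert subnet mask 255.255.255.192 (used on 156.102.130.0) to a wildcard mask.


Subnet mask: 255.255.255.192
Wildcard = 255.255.255.255 - subnet mask
255 - 255 = 0
255 - 255 = 0
255 - 255 = 0
255 - 192 = 63
Wildcard: 0.0.0.63


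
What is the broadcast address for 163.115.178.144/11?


Network: 163.96.0.0/11
Host bits = 21
Set all host bits to 1:
Broadcast: 163.127.255.255


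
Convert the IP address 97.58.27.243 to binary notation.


97 = 01100001
58 = 00111010
27 = 00011011
243 = 11110011
Binary: 01100001.00111010.00011011.11110011


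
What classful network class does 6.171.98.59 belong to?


First octet: 6
Binary: 00000110
0xxxxxxx -> Class A (1-126)
Class A, default mask 255.0.0.0 (/8)


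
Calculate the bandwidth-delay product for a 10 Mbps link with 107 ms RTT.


BDP = bandwidth * RTT
= 10 Mbps * 107 ms
= 10 * 1e6 * 107 / 1000 bits
= 1070000 bits
= 133750 bytes
= 130.6152 KB
BDP = 1070000 bits (133750 bytes)


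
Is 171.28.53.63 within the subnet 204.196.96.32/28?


Subnet network: 204.196.96.32
Test IP AND mask: 171.28.53.48
No, 171.28.53.63 is not in 204.196.96.32/28


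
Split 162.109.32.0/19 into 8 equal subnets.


New prefix = 19 + 3 = 22
Each subnet has 1024 addresses
  162.109.32.0/22
  162.109.36.0/22
  162.109.40.0/22
  162.109.44.0/22
  162.109.48.0/22
  162.109.52.0/22
  162.109.56.0/22
  162.109.60.0/22
Subnets: 162.109.32.0/22, 162.109.36.0/22, 162.109.40.0/22, 162.109.44.0/22, 162.109.48.0/22, 162.109.52.0/22, 162.109.56.0/22, 162.109.60.0/22


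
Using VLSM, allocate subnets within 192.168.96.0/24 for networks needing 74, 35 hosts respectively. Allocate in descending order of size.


74 hosts -> /25 (126 usable): 192.168.96.0/25
35 hosts -> /26 (62 usable): 192.168.96.128/26
Allocation: 192.168.96.0/25 (74 hosts, 126 usable); 192.168.96.128/26 (35 hosts, 62 usable)


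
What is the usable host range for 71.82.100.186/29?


Network: 71.82.100.184
Broadcast: 71.82.100.191
First usable = network + 1
Last usable = broadcast - 1
Range: 71.82.100.185 to 71.82.100.190


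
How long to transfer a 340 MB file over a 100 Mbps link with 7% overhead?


Effective throughput = 100 * (1 - 7/100) = 93 Mbps
File size in Mb = 340 * 8 = 2720 Mb
Time = 2720 / 93
Time = 29.2473 seconds


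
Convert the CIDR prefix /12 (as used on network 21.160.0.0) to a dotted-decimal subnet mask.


/12 means 12 network bits, 20 host bits
Binary: 11111111111100000000000000000000
Mask: 255.240.0.0


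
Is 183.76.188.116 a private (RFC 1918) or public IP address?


RFC 1918 private ranges:
  10.0.0.0/8 (10.0.0.0 - 10.255.255.255)
  172.16.0.0/12 (172.16.0.0 - 172.31.255.255)
  192.168.0.0/16 (192.168.0.0 - 192.168.255.255)
Public (not in any RFC 1918 range)


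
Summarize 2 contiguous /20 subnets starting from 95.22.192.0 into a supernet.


Original prefix: /20
Number of subnets: 2 = 2^1
New prefix = 20 - 1 = 19
Supernet: 95.22.192.0/19


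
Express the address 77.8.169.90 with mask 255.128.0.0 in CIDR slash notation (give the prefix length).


Binary: 11111111.10000000.00000000.00000000
Count leading 1s
Prefix: /9


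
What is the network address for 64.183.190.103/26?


IP:   01000000.10110111.10111110.01100111
Mask: 11111111.11111111.11111111.11000000
AND operation:
Net:  01000000.10110111.10111110.01000000
Network: 64.183.190.64/26


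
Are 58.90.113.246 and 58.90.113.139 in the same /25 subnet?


Mask: 255.255.255.128
58.90.113.246 AND mask = 58.90.113.128
58.90.113.139 AND mask = 58.90.113.128
Yes, same subnet (58.90.113.128)


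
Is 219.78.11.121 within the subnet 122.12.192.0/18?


Subnet network: 122.12.192.0
Test IP AND mask: 219.78.0.0
No, 219.78.11.121 is not in 122.12.192.0/18


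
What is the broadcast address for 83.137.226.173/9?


Network: 83.128.0.0/9
Host bits = 23
Set all host bits to 1:
Broadcast: 83.255.255.255


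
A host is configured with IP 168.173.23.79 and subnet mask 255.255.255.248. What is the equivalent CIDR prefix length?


Binary: 11111111.11111111.11111111.11111000
Count leading 1s
Prefix: /29


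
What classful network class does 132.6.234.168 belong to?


First octet: 132
Binary: 10000100
10xxxxxx -> Class B (128-191)
Class B, default mask 255.255.0.0 (/16)


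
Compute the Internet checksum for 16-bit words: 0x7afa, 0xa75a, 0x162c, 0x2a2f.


Sum all words (with carry folding):
+ 0x7afa = 0x7afa
+ 0xa75a = 0x2255
+ 0x162c = 0x3881
+ 0x2a2f = 0x62b0
One's complement: ~0x62b0
Checksum = 0x9d4f


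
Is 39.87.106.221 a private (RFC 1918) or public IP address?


RFC 1918 private ranges:
  10.0.0.0/8 (10.0.0.0 - 10.255.255.255)
  172.16.0.0/12 (172.16.0.0 - 172.31.255.255)
  192.168.0.0/16 (192.168.0.0 - 192.168.255.255)
Public (not in any RFC 1918 range)


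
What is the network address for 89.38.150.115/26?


IP:   01011001.00100110.10010110.01110011
Mask: 11111111.11111111.11111111.11000000
AND operation:
Net:  01011001.00100110.10010110.01000000
Network: 89.38.150.64/26


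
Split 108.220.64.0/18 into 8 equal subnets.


New prefix = 18 + 3 = 21
Each subnet has 2048 addresses
  108.220.64.0/21
  108.220.72.0/21
  108.220.80.0/21
  108.220.88.0/21
  108.220.96.0/21
  108.220.104.0/21
  108.220.112.0/21
  108.220.120.0/21
Subnets: 108.220.64.0/21, 108.220.72.0/21, 108.220.80.0/21, 108.220.88.0/21, 108.220.96.0/21, 108.220.104.0/21, 108.220.112.0/21, 108.220.120.0/21


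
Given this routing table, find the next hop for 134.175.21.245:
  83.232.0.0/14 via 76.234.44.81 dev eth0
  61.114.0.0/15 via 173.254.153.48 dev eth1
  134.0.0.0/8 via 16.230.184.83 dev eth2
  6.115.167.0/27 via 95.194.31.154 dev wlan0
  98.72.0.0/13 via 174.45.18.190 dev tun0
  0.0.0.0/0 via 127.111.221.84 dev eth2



Longest prefix match for 134.175.21.245:
  /14 83.232.0.0: no
  /15 61.114.0.0: no
  /8 134.0.0.0: MATCH
  /27 6.115.167.0: no
  /13 98.72.0.0: no
  /0 0.0.0.0: MATCH
Selected: next-hop 16.230.184.83 via eth2 (matched /8)


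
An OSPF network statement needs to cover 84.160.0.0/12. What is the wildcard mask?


Subnet mask: 255.240.0.0
Wildcard = 255.255.255.255 - subnet mask
255 - 255 = 0
255 - 240 = 15
255 - 0 = 255
255 - 0 = 255
Wildcard: 0.15.255.255


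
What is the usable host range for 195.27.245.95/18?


Network: 195.27.192.0
Broadcast: 195.27.255.255
First usable = network + 1
Last usable = broadcast - 1
Range: 195.27.192.1 to 195.27.255.254


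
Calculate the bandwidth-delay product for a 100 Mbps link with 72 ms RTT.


BDP = bandwidth * RTT
= 100 Mbps * 72 ms
= 100 * 1e6 * 72 / 1000 bits
= 7200000 bits
= 900000 bytes
= 878.9062 KB
BDP = 7200000 bits (900000 bytes)


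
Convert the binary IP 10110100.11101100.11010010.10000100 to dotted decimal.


10110100 = 180
11101100 = 236
11010010 = 210
10000100 = 132
IP: 180.236.210.132


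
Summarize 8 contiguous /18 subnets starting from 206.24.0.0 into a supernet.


Original prefix: /18
Number of subnets: 8 = 2^3
New prefix = 18 - 3 = 15
Supernet: 206.24.0.0/15


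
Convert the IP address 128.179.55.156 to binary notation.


128 = 10000000
179 = 10110011
55 = 00110111
156 = 10011100
Binary: 10000000.10110011.00110111.10011100


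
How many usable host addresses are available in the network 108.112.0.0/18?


Host bits = 32 - 18 = 14
Total addresses = 2^14 = 16384
Usable = total - 2 (network and broadcast)
Usable hosts: 16382


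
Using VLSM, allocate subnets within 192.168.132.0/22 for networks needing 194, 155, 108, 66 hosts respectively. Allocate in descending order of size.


194 hosts -> /24 (254 usable): 192.168.132.0/24
155 hosts -> /24 (254 usable): 192.168.133.0/24
108 hosts -> /25 (126 usable): 192.168.134.0/25
66 hosts -> /25 (126 usable): 192.168.134.128/25
Allocation: 192.168.132.0/24 (194 hosts, 254 usable); 192.168.133.0/24 (155 hosts, 254 usable); 192.168.134.0/25 (108 hosts, 126 usable); 192.168.134.128/25 (66 hosts, 126 usable)


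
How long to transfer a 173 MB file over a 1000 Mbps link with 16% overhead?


Effective throughput = 1000 * (1 - 16/100) = 840 Mbps
File size in Mb = 173 * 8 = 1384 Mb
Time = 1384 / 840
Time = 1.6476 seconds


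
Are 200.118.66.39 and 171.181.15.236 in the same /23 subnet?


Mask: 255.255.254.0
200.118.66.39 AND mask = 200.118.66.0
171.181.15.236 AND mask = 171.181.14.0
No, different subnets (200.118.66.0 vs 171.181.14.0)


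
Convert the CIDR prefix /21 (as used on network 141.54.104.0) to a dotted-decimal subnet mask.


/21 means 21 network bits, 11 host bits
Binary: 11111111111111111111100000000000
Mask: 255.255.248.0


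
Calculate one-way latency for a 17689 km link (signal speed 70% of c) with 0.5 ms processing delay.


Speed = 0.7 * 3e5 km/s = 210000 km/s
Propagation delay = 17689 / 210000 = 0.0842 s = 84.2333 ms
Processing delay = 0.5 ms
Total one-way latency = 84.7333 ms


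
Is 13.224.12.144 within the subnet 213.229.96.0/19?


Subnet network: 213.229.96.0
Test IP AND mask: 13.224.0.0
No, 13.224.12.144 is not in 213.229.96.0/19


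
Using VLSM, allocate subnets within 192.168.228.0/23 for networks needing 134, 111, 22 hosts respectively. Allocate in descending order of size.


134 hosts -> /24 (254 usable): 192.168.228.0/24
111 hosts -> /25 (126 usable): 192.168.229.0/25
22 hosts -> /27 (30 usable): 192.168.229.128/27
Allocation: 192.168.228.0/24 (134 hosts, 254 usable); 192.168.229.0/25 (111 hosts, 126 usable); 192.168.229.128/27 (22 hosts, 30 usable)


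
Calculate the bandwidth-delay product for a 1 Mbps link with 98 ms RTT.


BDP = bandwidth * RTT
= 1 Mbps * 98 ms
= 1 * 1e6 * 98 / 1000 bits
= 98000 bits
= 12250 bytes
= 11.9629 KB
BDP = 98000 bits (12250 bytes)


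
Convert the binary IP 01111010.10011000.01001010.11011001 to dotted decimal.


01111010 = 122
10011000 = 152
01001010 = 74
11011001 = 217
IP: 122.152.74.217


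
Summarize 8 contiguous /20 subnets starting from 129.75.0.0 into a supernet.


Original prefix: /20
Number of subnets: 8 = 2^3
New prefix = 20 - 3 = 17
Supernet: 129.75.0.0/17


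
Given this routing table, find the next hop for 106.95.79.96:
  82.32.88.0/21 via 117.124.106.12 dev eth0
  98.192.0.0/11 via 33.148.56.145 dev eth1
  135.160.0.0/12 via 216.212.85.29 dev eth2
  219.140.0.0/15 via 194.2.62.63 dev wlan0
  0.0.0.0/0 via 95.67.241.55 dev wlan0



Longest prefix match for 106.95.79.96:
  /21 82.32.88.0: no
  /11 98.192.0.0: no
  /12 135.160.0.0: no
  /15 219.140.0.0: no
  /0 0.0.0.0: MATCH
Selected: next-hop 95.67.241.55 via wlan0 (matched /0)


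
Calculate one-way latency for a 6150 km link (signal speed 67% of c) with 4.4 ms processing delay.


Speed = 0.67 * 3e5 km/s = 201000 km/s
Propagation delay = 6150 / 201000 = 0.0306 s = 30.597 ms
Processing delay = 4.4 ms
Total one-way latency = 34.997 ms


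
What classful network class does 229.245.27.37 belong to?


First octet: 229
Binary: 11100101
1110xxxx -> Class D (224-239)
Class D (multicast), default mask N/A


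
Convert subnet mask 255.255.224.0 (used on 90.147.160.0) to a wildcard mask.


Subnet mask: 255.255.224.0
Wildcard = 255.255.255.255 - subnet mask
255 - 255 = 0
255 - 255 = 0
255 - 224 = 31
255 - 0 = 255
Wildcard: 0.0.31.255


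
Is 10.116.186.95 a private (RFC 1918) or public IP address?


RFC 1918 private ranges:
  10.0.0.0/8 (10.0.0.0 - 10.255.255.255)
  172.16.0.0/12 (172.16.0.0 - 172.31.255.255)
  192.168.0.0/16 (192.168.0.0 - 192.168.255.255)
Private (in 10.0.0.0/8)


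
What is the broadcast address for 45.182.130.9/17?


Network: 45.182.128.0/17
Host bits = 15
Set all host bits to 1:
Broadcast: 45.182.255.255


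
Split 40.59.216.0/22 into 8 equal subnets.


New prefix = 22 + 3 = 25
Each subnet has 128 addresses
  40.59.216.0/25
  40.59.216.128/25
  40.59.217.0/25
  40.59.217.128/25
  40.59.218.0/25
  40.59.218.128/25
  40.59.219.0/25
  40.59.219.128/25
Subnets: 40.59.216.0/25, 40.59.216.128/25, 40.59.217.0/25, 40.59.217.128/25, 40.59.218.0/25, 40.59.218.128/25, 40.59.219.0/25, 40.59.219.128/25


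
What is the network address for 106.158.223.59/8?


IP:   01101010.10011110.11011111.00111011
Mask: 11111111.00000000.00000000.00000000
AND operation:
Net:  01101010.00000000.00000000.00000000
Network: 106.0.0.0/8


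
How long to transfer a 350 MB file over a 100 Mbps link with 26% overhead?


Effective throughput = 100 * (1 - 26/100) = 74 Mbps
File size in Mb = 350 * 8 = 2800 Mb
Time = 2800 / 74
Time = 37.8378 seconds


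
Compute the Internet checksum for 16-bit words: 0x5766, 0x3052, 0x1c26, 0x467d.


Sum all words (with carry folding):
+ 0x5766 = 0x5766
+ 0x3052 = 0x87b8
+ 0x1c26 = 0xa3de
+ 0x467d = 0xea5b
One's complement: ~0xea5b
Checksum = 0x15a4


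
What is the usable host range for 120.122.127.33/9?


Network: 120.0.0.0
Broadcast: 120.127.255.255
First usable = network + 1
Last usable = broadcast - 1
Range: 120.0.0.1 to 120.127.255.254


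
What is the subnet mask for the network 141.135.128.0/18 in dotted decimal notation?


/18 means 18 network bits, 14 host bits
Binary: 11111111111111111100000000000000
Mask: 255.255.192.0


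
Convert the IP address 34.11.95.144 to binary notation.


34 = 00100010
11 = 00001011
95 = 01011111
144 = 10010000
Binary: 00100010.00001011.01011111.10010000


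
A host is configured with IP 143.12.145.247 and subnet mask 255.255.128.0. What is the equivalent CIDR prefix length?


Binary: 11111111.11111111.10000000.00000000
Count leading 1s
Prefix: /17


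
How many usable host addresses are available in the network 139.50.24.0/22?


Host bits = 32 - 22 = 10
Total addresses = 2^10 = 1024
Usable = total - 2 (network and broadcast)
Usable hosts: 1022


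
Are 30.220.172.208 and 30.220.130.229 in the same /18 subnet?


Mask: 255.255.192.0
30.220.172.208 AND mask = 30.220.128.0
30.220.130.229 AND mask = 30.220.128.0
Yes, same subnet (30.220.128.0)


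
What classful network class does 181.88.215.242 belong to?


First octet: 181
Binary: 10110101
10xxxxxx -> Class B (128-191)
Class B, default mask 255.255.0.0 (/16)


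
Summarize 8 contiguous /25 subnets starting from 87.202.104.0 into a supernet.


Original prefix: /25
Number of subnets: 8 = 2^3
New prefix = 25 - 3 = 22
Supernet: 87.202.104.0/22


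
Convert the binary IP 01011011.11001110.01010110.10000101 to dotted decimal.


01011011 = 91
11001110 = 206
01010110 = 86
10000101 = 133
IP: 91.206.86.133


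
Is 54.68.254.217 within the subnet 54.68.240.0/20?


Subnet network: 54.68.240.0
Test IP AND mask: 54.68.240.0
Yes, 54.68.254.217 is in 54.68.240.0/20


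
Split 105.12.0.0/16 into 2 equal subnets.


New prefix = 16 + 1 = 17
Each subnet has 32768 addresses
  105.12.0.0/17
  105.12.128.0/17
Subnets: 105.12.0.0/17, 105.12.128.0/17


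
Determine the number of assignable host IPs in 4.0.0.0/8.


Host bits = 32 - 8 = 24
Total addresses = 2^24 = 16777216
Usable = total - 2 (network and broadcast)
Usable hosts: 16777214


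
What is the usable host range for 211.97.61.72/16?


Network: 211.97.0.0
Broadcast: 211.97.255.255
First usable = network + 1
Last usable = broadcast - 1
Range: 211.97.0.1 to 211.97.255.254


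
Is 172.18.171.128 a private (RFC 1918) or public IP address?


RFC 1918 private ranges:
  10.0.0.0/8 (10.0.0.0 - 10.255.255.255)
  172.16.0.0/12 (172.16.0.0 - 172.31.255.255)
  192.168.0.0/16 (192.168.0.0 - 192.168.255.255)
Private (in 172.16.0.0/12)


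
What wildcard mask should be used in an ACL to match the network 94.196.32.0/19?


Subnet mask: 255.255.224.0
Wildcard = 255.255.255.255 - subnet mask
255 - 255 = 0
255 - 255 = 0
255 - 224 = 31
255 - 0 = 255
Wildcard: 0.0.31.255


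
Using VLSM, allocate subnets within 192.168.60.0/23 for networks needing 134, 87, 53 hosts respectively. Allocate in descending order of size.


134 hosts -> /24 (254 usable): 192.168.60.0/24
87 hosts -> /25 (126 usable): 192.168.61.0/25
53 hosts -> /26 (62 usable): 192.168.61.128/26
Allocation: 192.168.60.0/24 (134 hosts, 254 usable); 192.168.61.0/25 (87 hosts, 126 usable); 192.168.61.128/26 (53 hosts, 62 usable)


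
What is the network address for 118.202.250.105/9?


IP:   01110110.11001010.11111010.01101001
Mask: 11111111.10000000.00000000.00000000
AND operation:
Net:  01110110.10000000.00000000.00000000
Network: 118.128.0.0/9


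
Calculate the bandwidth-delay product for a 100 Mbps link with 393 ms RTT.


BDP = bandwidth * RTT
= 100 Mbps * 393 ms
= 100 * 1e6 * 393 / 1000 bits
= 39300000 bits
= 4912500 bytes
= 4797.3633 KB
BDP = 39300000 bits (4912500 bytes)


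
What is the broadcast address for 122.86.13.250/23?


Network: 122.86.12.0/23
Host bits = 9
Set all host bits to 1:
Broadcast: 122.86.13.255


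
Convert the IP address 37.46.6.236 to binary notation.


37 = 00100101
46 = 00101110
6 = 00000110
236 = 11101100
Binary: 00100101.00101110.00000110.11101100


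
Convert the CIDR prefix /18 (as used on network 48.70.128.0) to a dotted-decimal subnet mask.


/18 means 18 network bits, 14 host bits
Binary: 11111111111111111100000000000000
Mask: 255.255.192.0


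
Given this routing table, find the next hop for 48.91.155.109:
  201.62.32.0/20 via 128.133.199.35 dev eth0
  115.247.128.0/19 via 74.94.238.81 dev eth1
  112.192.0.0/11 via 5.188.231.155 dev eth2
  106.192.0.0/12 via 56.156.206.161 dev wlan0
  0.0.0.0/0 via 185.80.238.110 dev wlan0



Longest prefix match for 48.91.155.109:
  /20 201.62.32.0: no
  /19 115.247.128.0: no
  /11 112.192.0.0: no
  /12 106.192.0.0: no
  /0 0.0.0.0: MATCH
Selected: next-hop 185.80.238.110 via wlan0 (matched /0)


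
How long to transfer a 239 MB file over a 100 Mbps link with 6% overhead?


Effective throughput = 100 * (1 - 6/100) = 94 Mbps
File size in Mb = 239 * 8 = 1912 Mb
Time = 1912 / 94
Time = 20.3404 seconds


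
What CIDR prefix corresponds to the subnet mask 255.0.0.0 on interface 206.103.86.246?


Binary: 11111111.00000000.00000000.00000000
Count leading 1s
Prefix: /8


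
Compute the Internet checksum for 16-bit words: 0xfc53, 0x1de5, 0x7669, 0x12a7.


Sum all words (with carry folding):
+ 0xfc53 = 0xfc53
+ 0x1de5 = 0x1a39
+ 0x7669 = 0x90a2
+ 0x12a7 = 0xa349
One's complement: ~0xa349
Checksum = 0x5cb6


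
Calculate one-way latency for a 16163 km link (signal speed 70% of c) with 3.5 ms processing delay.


Speed = 0.7 * 3e5 km/s = 210000 km/s
Propagation delay = 16163 / 210000 = 0.077 s = 76.9667 ms
Processing delay = 3.5 ms
Total one-way latency = 80.4667 ms


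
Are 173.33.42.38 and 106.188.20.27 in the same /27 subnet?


Mask: 255.255.255.224
173.33.42.38 AND mask = 173.33.42.32
106.188.20.27 AND mask = 106.188.20.0
No, different subnets (173.33.42.32 vs 106.188.20.0)


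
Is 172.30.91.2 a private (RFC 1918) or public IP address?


RFC 1918 private ranges:
  10.0.0.0/8 (10.0.0.0 - 10.255.255.255)
  172.16.0.0/12 (172.16.0.0 - 172.31.255.255)
  192.168.0.0/16 (192.168.0.0 - 192.168.255.255)
Private (in 172.16.0.0/12)


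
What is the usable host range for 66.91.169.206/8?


Network: 66.0.0.0
Broadcast: 66.255.255.255
First usable = network + 1
Last usable = broadcast - 1
Range: 66.0.0.1 to 66.255.255.254


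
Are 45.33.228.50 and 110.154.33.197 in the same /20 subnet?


Mask: 255.255.240.0
45.33.228.50 AND mask = 45.33.224.0
110.154.33.197 AND mask = 110.154.32.0
No, different subnets (45.33.224.0 vs 110.154.32.0)


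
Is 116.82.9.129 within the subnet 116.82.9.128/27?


Subnet network: 116.82.9.128
Test IP AND mask: 116.82.9.128
Yes, 116.82.9.129 is in 116.82.9.128/27


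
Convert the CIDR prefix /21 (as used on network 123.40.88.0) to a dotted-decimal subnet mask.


/21 means 21 network bits, 11 host bits
Binary: 11111111111111111111100000000000
Mask: 255.255.248.0


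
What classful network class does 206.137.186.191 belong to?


First octet: 206
Binary: 11001110
110xxxxx -> Class C (192-223)
Class C, default mask 255.255.255.0 (/24)


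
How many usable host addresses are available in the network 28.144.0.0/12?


Host bits = 32 - 12 = 20
Total addresses = 2^20 = 1048576
Usable = total - 2 (network and broadcast)
Usable hosts: 1048574


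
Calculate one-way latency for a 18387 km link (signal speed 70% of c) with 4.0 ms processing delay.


Speed = 0.7 * 3e5 km/s = 210000 km/s
Propagation delay = 18387 / 210000 = 0.0876 s = 87.5571 ms
Processing delay = 4.0 ms
Total one-way latency = 91.5571 ms


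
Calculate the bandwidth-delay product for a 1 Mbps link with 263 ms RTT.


BDP = bandwidth * RTT
= 1 Mbps * 263 ms
= 1 * 1e6 * 263 / 1000 bits
= 263000 bits
= 32875 bytes
= 32.1045 KB
BDP = 263000 bits (32875 bytes)


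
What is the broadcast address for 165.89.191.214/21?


Network: 165.89.184.0/21
Host bits = 11
Set all host bits to 1:
Broadcast: 165.89.191.255


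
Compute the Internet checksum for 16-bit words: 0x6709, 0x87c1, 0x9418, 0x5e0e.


Sum all words (with carry folding):
+ 0x6709 = 0x6709
+ 0x87c1 = 0xeeca
+ 0x9418 = 0x82e3
+ 0x5e0e = 0xe0f1
One's complement: ~0xe0f1
Checksum = 0x1f0e


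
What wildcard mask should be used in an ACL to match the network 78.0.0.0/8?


Subnet mask: 255.0.0.0
Wildcard = 255.255.255.255 - subnet mask
255 - 255 = 0
255 - 0 = 255
255 - 0 = 255
255 - 0 = 255
Wildcard: 0.255.255.255


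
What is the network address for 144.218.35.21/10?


IP:   10010000.11011010.00100011.00010101
Mask: 11111111.11000000.00000000.00000000
AND operation:
Net:  10010000.11000000.00000000.00000000
Network: 144.192.0.0/10


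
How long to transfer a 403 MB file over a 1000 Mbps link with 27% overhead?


Effective throughput = 1000 * (1 - 27/100) = 730 Mbps
File size in Mb = 403 * 8 = 3224 Mb
Time = 3224 / 730
Time = 4.4164 seconds


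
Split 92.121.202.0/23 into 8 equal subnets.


New prefix = 23 + 3 = 26
Each subnet has 64 addresses
  92.121.202.0/26
  92.121.202.64/26
  92.121.202.128/26
  92.121.202.192/26
  92.121.203.0/26
  92.121.203.64/26
  92.121.203.128/26
  92.121.203.192/26
Subnets: 92.121.202.0/26, 92.121.202.64/26, 92.121.202.128/26, 92.121.202.192/26, 92.121.203.0/26, 92.121.203.64/26, 92.121.203.128/26, 92.121.203.192/26


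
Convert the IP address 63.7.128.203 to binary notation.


63 = 00111111
7 = 00000111
128 = 10000000
203 = 11001011
Binary: 00111111.00000111.10000000.11001011


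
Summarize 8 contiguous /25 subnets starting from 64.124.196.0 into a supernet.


Original prefix: /25
Number of subnets: 8 = 2^3
New prefix = 25 - 3 = 22
Supernet: 64.124.196.0/22


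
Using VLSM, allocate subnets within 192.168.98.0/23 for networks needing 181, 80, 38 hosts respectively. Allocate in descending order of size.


181 hosts -> /24 (254 usable): 192.168.98.0/24
80 hosts -> /25 (126 usable): 192.168.99.0/25
38 hosts -> /26 (62 usable): 192.168.99.128/26
Allocation: 192.168.98.0/24 (181 hosts, 254 usable); 192.168.99.0/25 (80 hosts, 126 usable); 192.168.99.128/26 (38 hosts, 62 usable)


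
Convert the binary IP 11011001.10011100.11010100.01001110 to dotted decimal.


11011001 = 217
10011100 = 156
11010100 = 212
01001110 = 78
IP: 217.156.212.78


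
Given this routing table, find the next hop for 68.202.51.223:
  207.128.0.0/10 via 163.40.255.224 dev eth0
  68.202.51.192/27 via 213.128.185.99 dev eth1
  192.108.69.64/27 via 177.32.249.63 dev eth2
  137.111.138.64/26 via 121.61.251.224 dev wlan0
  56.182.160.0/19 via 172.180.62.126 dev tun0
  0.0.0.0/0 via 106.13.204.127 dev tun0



Longest prefix match for 68.202.51.223:
  /10 207.128.0.0: no
  /27 68.202.51.192: MATCH
  /27 192.108.69.64: no
  /26 137.111.138.64: no
  /19 56.182.160.0: no
  /0 0.0.0.0: MATCH
Selected: next-hop 213.128.185.99 via eth1 (matched /27)


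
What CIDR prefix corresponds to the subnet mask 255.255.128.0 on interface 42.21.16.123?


Binary: 11111111.11111111.10000000.00000000
Count leading 1s
Prefix: /17


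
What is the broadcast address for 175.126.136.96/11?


Network: 175.96.0.0/11
Host bits = 21
Set all host bits to 1:
Broadcast: 175.127.255.255


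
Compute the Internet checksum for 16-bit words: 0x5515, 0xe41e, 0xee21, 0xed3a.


Sum all words (with carry folding):
+ 0x5515 = 0x5515
+ 0xe41e = 0x3934
+ 0xee21 = 0x2756
+ 0xed3a = 0x1491
One's complement: ~0x1491
Checksum = 0xeb6e


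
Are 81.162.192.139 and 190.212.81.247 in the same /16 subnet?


Mask: 255.255.0.0
81.162.192.139 AND mask = 81.162.0.0
190.212.81.247 AND mask = 190.212.0.0
No, different subnets (81.162.0.0 vs 190.212.0.0)


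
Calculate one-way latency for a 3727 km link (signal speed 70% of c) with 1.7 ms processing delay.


Speed = 0.7 * 3e5 km/s = 210000 km/s
Propagation delay = 3727 / 210000 = 0.0177 s = 17.7476 ms
Processing delay = 1.7 ms
Total one-way latency = 19.4476 ms


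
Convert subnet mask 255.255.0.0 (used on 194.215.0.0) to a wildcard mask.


Subnet mask: 255.255.0.0
Wildcard = 255.255.255.255 - subnet mask
255 - 255 = 0
255 - 255 = 0
255 - 0 = 255
255 - 0 = 255
Wildcard: 0.0.255.255


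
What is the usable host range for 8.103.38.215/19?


Network: 8.103.32.0
Broadcast: 8.103.63.255
First usable = network + 1
Last usable = broadcast - 1
Range: 8.103.32.1 to 8.103.63.254


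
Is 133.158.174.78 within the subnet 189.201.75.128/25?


Subnet network: 189.201.75.128
Test IP AND mask: 133.158.174.0
No, 133.158.174.78 is not in 189.201.75.128/25


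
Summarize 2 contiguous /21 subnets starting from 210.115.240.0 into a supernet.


Original prefix: /21
Number of subnets: 2 = 2^1
New prefix = 21 - 1 = 20
Supernet: 210.115.240.0/20


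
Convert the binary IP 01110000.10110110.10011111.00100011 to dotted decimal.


01110000 = 112
10110110 = 182
10011111 = 159
00100011 = 35
IP: 112.182.159.35
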